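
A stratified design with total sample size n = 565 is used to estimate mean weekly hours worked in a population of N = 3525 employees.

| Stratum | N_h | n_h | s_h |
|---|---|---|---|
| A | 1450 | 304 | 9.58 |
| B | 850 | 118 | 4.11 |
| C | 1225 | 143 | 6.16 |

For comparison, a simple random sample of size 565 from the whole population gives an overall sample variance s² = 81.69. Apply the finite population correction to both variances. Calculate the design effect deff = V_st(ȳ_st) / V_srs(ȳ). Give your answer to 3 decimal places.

deff ≈ 0.625

V̂(ȳ_st) = Σ W_h² (1 − n_h/N_h) s_h²/n_h, with W_h = N_h/N and N = 3525:
  stratum A: (1450/3525)²·(1 − 304/1450)·9.58²/304 = 0.0403731
  stratum B: (850/3525)²·(1 − 118/850)·4.11²/118 = 0.00716825
  stratum C: (1225/3525)²·(1 − 143/1225)·6.16²/143 = 0.0283055
V_st = 0.0758468
V_srs = (1 − 565/3525)·81.69/565 = 0.12141
deff = V_st / V_srs = 0.0758468/0.12141 = 0.6247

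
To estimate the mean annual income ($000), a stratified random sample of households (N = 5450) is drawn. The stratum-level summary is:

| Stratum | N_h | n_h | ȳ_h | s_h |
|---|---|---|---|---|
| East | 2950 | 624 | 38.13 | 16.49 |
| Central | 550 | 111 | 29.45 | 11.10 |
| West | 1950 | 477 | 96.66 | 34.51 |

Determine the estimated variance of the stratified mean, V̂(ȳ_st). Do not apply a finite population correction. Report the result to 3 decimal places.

V̂(ȳ_st) = Σ W_h² s_h²/n_h, with W_h = N_h/N and N = 5450:
  stratum East: (2950/5450)²·16.49²/624 = 0.127676
  stratum Central: (550/5450)²·11.10²/111 = 0.0113046
  stratum West: (1950/5450)²·34.51²/477 = 0.31963
V̂(ȳ_st) = 0.45861

V̂(ȳ_st) ≈ 0.459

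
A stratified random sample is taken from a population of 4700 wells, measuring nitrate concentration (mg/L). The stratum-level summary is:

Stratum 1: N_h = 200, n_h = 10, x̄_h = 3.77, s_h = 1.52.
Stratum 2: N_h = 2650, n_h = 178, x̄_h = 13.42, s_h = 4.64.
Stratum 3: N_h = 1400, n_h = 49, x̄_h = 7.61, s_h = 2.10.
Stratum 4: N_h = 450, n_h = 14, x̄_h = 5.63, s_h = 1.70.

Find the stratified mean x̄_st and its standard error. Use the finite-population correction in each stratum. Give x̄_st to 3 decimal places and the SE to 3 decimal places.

x̄_st ≈ 10.533, SE ≈ 0.214

x̄_st = Σ W_h x̄_h = (200·3.77 + 2650·13.42 + 1400·7.61 + 450·5.63)/4700 = 10.53287
V̂(x̄_st) = Σ W_h² (1 − n_h/N_h) s_h²/n_h, with W_h = N_h/N and N = 4700:
  stratum 1: (200/4700)²·(1 − 10/200)·1.52²/10 = 0.000397443
  stratum 2: (2650/4700)²·(1 − 178/2650)·4.64²/178 = 0.0358686
  stratum 3: (1400/4700)²·(1 − 49/1400)·2.10²/49 = 0.00770602
  stratum 4: (450/4700)²·(1 − 14/450)·1.70²/14 = 0.00183347
V̂(x̄_st) = 0.0458055
SE(x̄_st) = √0.0458055 = 0.214022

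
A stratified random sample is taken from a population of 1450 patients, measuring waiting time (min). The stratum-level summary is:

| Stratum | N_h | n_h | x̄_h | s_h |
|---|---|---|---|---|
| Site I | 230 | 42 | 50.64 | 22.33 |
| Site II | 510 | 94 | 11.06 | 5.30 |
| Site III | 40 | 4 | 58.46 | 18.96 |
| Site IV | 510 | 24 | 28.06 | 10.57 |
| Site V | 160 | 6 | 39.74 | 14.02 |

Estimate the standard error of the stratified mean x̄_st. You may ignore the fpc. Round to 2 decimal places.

SE(x̄_st) ≈ 1.17

V̂(x̄_st) = Σ W_h² s_h²/n_h, with W_h = N_h/N and N = 1450:
  stratum Site I: (230/1450)²·22.33²/42 = 0.298709
  stratum Site II: (510/1450)²·5.30²/94 = 0.0369682
  stratum Site III: (40/1450)²·18.96²/4 = 0.0683913
  stratum Site IV: (510/1450)²·10.57²/24 = 0.575895
  stratum Site V: (160/1450)²·14.02²/6 = 0.398886
V̂(x̄_st) = 1.37885
SE(x̄_st) = √1.37885 = 1.17424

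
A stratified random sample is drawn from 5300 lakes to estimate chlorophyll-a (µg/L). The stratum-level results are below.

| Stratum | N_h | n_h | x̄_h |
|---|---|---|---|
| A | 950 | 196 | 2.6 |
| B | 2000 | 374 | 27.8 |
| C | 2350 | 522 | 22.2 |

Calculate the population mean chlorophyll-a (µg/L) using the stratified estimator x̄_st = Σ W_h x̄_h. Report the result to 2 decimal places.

N = Σ N_h = 5300. Stratum weights W_h = N_h/N.
x̄_st = (950·2.6 + 2000·27.8 + 2350·22.2) / 5300 = 20.8000

x̄_st ≈ 20.80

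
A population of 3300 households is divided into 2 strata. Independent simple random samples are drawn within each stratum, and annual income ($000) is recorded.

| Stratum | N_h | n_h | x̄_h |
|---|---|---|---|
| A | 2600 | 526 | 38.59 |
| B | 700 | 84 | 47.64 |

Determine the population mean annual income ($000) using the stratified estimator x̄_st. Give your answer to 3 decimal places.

N = Σ N_h = 3300. Stratum weights W_h = N_h/N.
x̄_st = (2600·38.59 + 700·47.64) / 3300 = 40.50970

x̄_st ≈ 40.510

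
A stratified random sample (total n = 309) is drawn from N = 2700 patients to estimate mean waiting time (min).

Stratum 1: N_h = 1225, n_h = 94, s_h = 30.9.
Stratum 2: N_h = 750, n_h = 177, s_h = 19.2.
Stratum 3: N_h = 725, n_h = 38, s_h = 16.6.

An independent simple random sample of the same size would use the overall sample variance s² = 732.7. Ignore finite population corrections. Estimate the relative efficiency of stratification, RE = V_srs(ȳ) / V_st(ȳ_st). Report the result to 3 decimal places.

RE ≈ 0.855

V̂(ȳ_st) = Σ W_h² s_h²/n_h, with W_h = N_h/N and N = 2700:
  stratum 1: (1225/2700)²·30.9²/94 = 2.0909
  stratum 2: (750/2700)²·19.2²/177 = 0.160703
  stratum 3: (725/2700)²·16.6²/38 = 0.522855
V_st = 2.77446
V_srs = s²/n = 732.7/309 = 2.3712
Relative efficiency = V_srs / V_st = 2.3712/2.77446 = 0.8547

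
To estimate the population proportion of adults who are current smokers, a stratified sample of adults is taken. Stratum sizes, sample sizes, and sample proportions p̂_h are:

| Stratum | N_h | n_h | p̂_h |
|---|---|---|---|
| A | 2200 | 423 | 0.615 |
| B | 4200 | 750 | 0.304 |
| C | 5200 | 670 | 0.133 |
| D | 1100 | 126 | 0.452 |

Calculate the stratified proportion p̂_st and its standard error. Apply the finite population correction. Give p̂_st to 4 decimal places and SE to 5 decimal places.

N = 12700; stratum weights W_h = N_h/N.
p̂_st = Σ W_h p̂_h = (2200·0.615 + 4200·0.304 + 5200·0.133 + 1100·0.452)/12700 = 0.30068
V̂(p̂_st) = Σ W_h² (1 − n_h/N_h) p̂_h(1−p̂_h)/(n_h−1):
  stratum A: (2200/12700)²·(1 − 423/2200)·0.615·0.385/422 = 1.35996e-05
  stratum B: (4200/12700)²·(1 − 750/4200)·0.304·0.696/749 = 2.53783e-05
  stratum C: (5200/12700)²·(1 − 670/5200)·0.133·0.867/669 = 2.51732e-05
  stratum D: (1100/12700)²·(1 − 126/1100)·0.452·0.548/125 = 1.31629e-05
V̂(p̂_st) = 7.7314e-05; SE = √V̂ = 0.00879284

p̂_st ≈ 0.3007, SE ≈ 0.00879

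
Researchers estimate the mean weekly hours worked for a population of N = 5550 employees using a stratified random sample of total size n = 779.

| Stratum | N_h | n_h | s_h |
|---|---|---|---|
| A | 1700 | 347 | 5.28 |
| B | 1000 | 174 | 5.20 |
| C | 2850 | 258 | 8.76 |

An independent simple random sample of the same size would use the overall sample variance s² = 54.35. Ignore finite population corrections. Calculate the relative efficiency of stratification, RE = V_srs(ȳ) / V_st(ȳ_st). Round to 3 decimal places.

RE ≈ 0.767

V̂(ȳ_st) = Σ W_h² s_h²/n_h, with W_h = N_h/N and N = 5550:
  stratum A: (1700/5550)²·5.28²/347 = 0.0075379
  stratum B: (1000/5550)²·5.20²/174 = 0.00504512
  stratum C: (2850/5550)²·8.76²/258 = 0.0784318
V_st = 0.0910148
V_srs = s²/n = 54.35/779 = 0.0697689
Relative efficiency = V_srs / V_st = 0.0697689/0.0910148 = 0.7666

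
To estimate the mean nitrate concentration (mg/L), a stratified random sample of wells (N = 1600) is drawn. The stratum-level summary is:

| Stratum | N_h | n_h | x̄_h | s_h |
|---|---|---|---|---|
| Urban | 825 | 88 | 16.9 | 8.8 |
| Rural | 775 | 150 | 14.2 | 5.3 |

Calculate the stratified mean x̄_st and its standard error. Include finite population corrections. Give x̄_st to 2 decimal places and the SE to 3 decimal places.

x̄_st ≈ 15.59, SE ≈ 0.494

x̄_st = Σ W_h x̄_h = (825·16.9 + 775·14.2)/1600 = 15.59219
V̂(x̄_st) = Σ W_h² (1 − n_h/N_h) s_h²/n_h, with W_h = N_h/N and N = 1600:
  stratum Urban: (825/1600)²·(1 − 88/825)·8.8²/88 = 0.209009
  stratum Rural: (775/1600)²·(1 − 150/775)·5.3²/150 = 0.0354325
V̂(x̄_st) = 0.244441
SE(x̄_st) = √0.244441 = 0.49441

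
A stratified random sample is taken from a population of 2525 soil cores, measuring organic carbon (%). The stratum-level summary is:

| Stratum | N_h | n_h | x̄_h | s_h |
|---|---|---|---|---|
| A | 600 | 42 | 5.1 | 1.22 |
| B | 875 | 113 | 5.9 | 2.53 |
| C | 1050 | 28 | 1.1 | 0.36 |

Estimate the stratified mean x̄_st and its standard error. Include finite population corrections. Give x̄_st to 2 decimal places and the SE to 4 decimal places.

x̄_st ≈ 3.71, SE ≈ 0.0925

x̄_st = Σ W_h x̄_h = (600·5.1 + 875·5.9 + 1050·1.1)/2525 = 3.71386
V̂(x̄_st) = Σ W_h² (1 − n_h/N_h) s_h²/n_h, with W_h = N_h/N and N = 2525:
  stratum A: (600/2525)²·(1 − 42/600)·1.22²/42 = 0.00186094
  stratum B: (875/2525)²·(1 − 113/875)·2.53²/113 = 0.00592383
  stratum C: (1050/2525)²·(1 − 28/1050)·0.36²/28 = 0.000779048
V̂(x̄_st) = 0.00856382
SE(x̄_st) = √0.00856382 = 0.0925409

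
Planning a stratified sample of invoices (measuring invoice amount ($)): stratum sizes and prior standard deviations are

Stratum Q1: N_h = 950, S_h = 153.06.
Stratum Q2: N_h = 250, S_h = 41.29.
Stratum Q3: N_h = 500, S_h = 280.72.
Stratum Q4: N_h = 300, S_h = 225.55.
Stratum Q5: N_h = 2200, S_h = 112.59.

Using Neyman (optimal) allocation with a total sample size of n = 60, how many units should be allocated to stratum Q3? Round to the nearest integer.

Neyman allocation: n_h = n · N_h S_h / Σ N_i S_i, with n = 60.
  stratum Q1: N_h·S_h = 950·153.06 = 145407.00
  stratum Q2: N_h·S_h = 250·41.29 = 10322.50
  stratum Q3: N_h·S_h = 500·280.72 = 140360.00
  stratum Q4: N_h·S_h = 300·225.55 = 67665.00
  stratum Q5: N_h·S_h = 2200·112.59 = 247698.00
Σ N_h S_h = 611452.50
n for stratum Q3 = 60·140360.00/611452.50 = 13.773 → 14

14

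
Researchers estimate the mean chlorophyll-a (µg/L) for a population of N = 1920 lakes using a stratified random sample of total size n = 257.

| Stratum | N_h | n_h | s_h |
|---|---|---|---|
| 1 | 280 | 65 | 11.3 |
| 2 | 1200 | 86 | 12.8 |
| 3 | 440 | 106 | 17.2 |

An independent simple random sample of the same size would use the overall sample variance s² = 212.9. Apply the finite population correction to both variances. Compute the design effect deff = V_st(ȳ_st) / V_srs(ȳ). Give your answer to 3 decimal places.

V̂(ȳ_st) = Σ W_h² (1 − n_h/N_h) s_h²/n_h, with W_h = N_h/N and N = 1920:
  stratum 1: (280/1920)²·(1 − 65/280)·11.3²/65 = 0.0320802
  stratum 2: (1200/1920)²·(1 − 86/1200)·12.8²/86 = 0.690853
  stratum 3: (440/1920)²·(1 − 106/440)·17.2²/106 = 0.111262
V_st = 0.834195
V_srs = (1 − 257/1920)·212.9/257 = 0.717519
deff = V_st / V_srs = 0.834195/0.717519 = 1.1626

deff ≈ 1.163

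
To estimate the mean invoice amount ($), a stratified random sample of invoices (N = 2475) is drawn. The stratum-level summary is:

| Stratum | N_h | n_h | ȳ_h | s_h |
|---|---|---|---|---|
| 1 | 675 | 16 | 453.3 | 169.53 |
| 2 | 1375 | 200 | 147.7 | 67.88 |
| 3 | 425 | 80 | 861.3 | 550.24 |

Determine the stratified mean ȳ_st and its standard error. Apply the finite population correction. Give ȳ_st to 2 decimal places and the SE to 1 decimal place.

ȳ_st ≈ 353.58, SE ≈ 15.1

ȳ_st = Σ W_h ȳ_h = (675·453.3 + 1375·147.7 + 425·861.3)/2475 = 353.58283
V̂(ȳ_st) = Σ W_h² (1 − n_h/N_h) s_h²/n_h, with W_h = N_h/N and N = 2475:
  stratum 1: (675/2475)²·(1 − 16/675)·169.53²/16 = 130.44
  stratum 2: (1375/2475)²·(1 − 200/1375)·67.88²/200 = 6.07636
  stratum 3: (425/2475)²·(1 − 80/425)·550.24²/80 = 90.5883
V̂(ȳ_st) = 227.105
SE(ȳ_st) = √227.105 = 15.07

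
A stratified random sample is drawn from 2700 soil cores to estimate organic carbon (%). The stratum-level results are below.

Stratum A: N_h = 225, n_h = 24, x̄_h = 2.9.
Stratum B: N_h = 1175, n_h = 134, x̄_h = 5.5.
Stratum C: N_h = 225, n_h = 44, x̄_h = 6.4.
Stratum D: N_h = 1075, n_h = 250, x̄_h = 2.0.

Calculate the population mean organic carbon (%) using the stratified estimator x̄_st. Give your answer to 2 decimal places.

x̄_st ≈ 3.96

N = Σ N_h = 2700. Stratum weights W_h = N_h/N.
x̄_st = (225·2.9 + 1175·5.5 + 225·6.4 + 1075·2.0) / 2700 = 3.9648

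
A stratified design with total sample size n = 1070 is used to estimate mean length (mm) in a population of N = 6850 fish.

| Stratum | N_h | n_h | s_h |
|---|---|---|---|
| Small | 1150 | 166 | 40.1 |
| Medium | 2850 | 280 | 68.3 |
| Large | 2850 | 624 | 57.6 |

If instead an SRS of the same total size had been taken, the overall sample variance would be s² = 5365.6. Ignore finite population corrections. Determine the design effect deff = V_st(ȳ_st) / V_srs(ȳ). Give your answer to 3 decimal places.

V̂(ȳ_st) = Σ W_h² s_h²/n_h, with W_h = N_h/N and N = 6850:
  stratum Small: (1150/6850)²·40.1²/166 = 0.27302
  stratum Medium: (2850/6850)²·68.3²/280 = 2.88398
  stratum Large: (2850/6850)²·57.6²/624 = 0.920384
V_st = 4.07738
V_srs = s²/n = 5365.6/1070 = 5.01458
deff = V_st / V_srs = 4.07738/5.01458 = 0.8131

deff ≈ 0.813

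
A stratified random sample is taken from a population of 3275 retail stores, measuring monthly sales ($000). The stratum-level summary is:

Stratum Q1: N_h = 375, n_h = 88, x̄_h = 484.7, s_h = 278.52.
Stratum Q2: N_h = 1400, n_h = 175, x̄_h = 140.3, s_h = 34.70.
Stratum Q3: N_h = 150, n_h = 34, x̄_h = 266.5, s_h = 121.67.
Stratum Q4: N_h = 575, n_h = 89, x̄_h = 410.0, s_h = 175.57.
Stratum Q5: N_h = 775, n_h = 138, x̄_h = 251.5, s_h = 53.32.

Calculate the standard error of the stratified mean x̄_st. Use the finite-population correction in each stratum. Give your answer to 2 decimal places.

V̂(x̄_st) = Σ W_h² (1 − n_h/N_h) s_h²/n_h, with W_h = N_h/N and N = 3275:
  stratum Q1: (375/3275)²·(1 − 88/375)·278.52²/88 = 8.84546
  stratum Q2: (1400/3275)²·(1 − 175/1400)·34.70²/175 = 1.10018
  stratum Q3: (150/3275)²·(1 − 34/150)·121.67²/34 = 0.706342
  stratum Q4: (575/3275)²·(1 − 89/575)·175.57²/89 = 9.02386
  stratum Q5: (775/3275)²·(1 − 138/775)·53.32²/138 = 0.948243
V̂(x̄_st) = 20.6241
SE(x̄_st) = √20.6241 = 4.54137

SE(x̄_st) ≈ 4.54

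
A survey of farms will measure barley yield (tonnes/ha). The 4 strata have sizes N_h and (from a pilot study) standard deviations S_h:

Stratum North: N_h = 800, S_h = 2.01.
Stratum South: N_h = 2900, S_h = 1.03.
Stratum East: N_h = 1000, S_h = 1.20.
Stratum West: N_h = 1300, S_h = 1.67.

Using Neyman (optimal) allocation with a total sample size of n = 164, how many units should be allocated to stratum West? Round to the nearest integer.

45

Neyman allocation: n_h = n · N_h S_h / Σ N_i S_i, with n = 164.
  stratum North: N_h·S_h = 800·2.01 = 1608.00
  stratum South: N_h·S_h = 2900·1.03 = 2987.00
  stratum East: N_h·S_h = 1000·1.20 = 1200.00
  stratum West: N_h·S_h = 1300·1.67 = 2171.00
Σ N_h S_h = 7966.00
n for stratum West = 164·2171.00/7966.00 = 44.695 → 45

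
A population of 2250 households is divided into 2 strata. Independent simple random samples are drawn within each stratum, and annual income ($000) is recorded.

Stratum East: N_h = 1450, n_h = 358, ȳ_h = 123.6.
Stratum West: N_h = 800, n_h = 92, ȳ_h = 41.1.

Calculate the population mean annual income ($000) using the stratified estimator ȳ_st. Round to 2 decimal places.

N = Σ N_h = 2250. Stratum weights W_h = N_h/N.
ȳ_st = (1450·123.6 + 800·41.1) / 2250 = 94.2667

ȳ_st ≈ 94.27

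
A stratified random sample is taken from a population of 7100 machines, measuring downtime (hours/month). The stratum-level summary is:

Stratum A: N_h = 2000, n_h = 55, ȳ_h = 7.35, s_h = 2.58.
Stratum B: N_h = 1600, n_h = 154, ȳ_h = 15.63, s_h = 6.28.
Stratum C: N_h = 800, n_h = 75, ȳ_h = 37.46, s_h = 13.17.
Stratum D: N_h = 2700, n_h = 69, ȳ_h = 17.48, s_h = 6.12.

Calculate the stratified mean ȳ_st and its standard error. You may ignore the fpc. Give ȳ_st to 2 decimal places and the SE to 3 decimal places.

ȳ_st = Σ W_h ȳ_h = (2000·7.35 + 1600·15.63 + 800·37.46 + 2700·17.48)/7100 = 16.46085
V̂(ȳ_st) = Σ W_h² s_h²/n_h, with W_h = N_h/N and N = 7100:
  stratum A: (2000/7100)²·2.58²/55 = 0.00960329
  stratum B: (1600/7100)²·6.28²/154 = 0.0130053
  stratum C: (800/7100)²·13.17²/75 = 0.0293612
  stratum D: (2700/7100)²·6.12²/69 = 0.0784991
V̂(ȳ_st) = 0.130469
SE(ȳ_st) = √0.130469 = 0.361205

ȳ_st ≈ 16.46, SE ≈ 0.361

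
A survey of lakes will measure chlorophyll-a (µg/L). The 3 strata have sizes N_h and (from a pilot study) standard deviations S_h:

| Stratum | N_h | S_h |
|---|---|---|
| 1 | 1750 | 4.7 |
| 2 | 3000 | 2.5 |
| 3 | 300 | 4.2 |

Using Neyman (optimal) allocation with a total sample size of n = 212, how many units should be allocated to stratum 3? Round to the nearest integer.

16

Neyman allocation: n_h = n · N_h S_h / Σ N_i S_i, with n = 212.
  stratum 1: N_h·S_h = 1750·4.7 = 8225.00
  stratum 2: N_h·S_h = 3000·2.5 = 7500.00
  stratum 3: N_h·S_h = 300·4.2 = 1260.00
Σ N_h S_h = 16985.00
n for stratum 3 = 212·1260.00/16985.00 = 15.727 → 16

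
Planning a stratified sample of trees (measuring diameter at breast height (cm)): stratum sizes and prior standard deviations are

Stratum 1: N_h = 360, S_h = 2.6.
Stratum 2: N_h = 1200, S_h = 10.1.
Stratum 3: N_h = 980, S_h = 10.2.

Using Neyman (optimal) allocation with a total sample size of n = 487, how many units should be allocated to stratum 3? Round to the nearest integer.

Neyman allocation: n_h = n · N_h S_h / Σ N_i S_i, with n = 487.
  stratum 1: N_h·S_h = 360·2.6 = 936.00
  stratum 2: N_h·S_h = 1200·10.1 = 12120.00
  stratum 3: N_h·S_h = 980·10.2 = 9996.00
Σ N_h S_h = 23052.00
n for stratum 3 = 487·9996.00/23052.00 = 211.177 → 211

211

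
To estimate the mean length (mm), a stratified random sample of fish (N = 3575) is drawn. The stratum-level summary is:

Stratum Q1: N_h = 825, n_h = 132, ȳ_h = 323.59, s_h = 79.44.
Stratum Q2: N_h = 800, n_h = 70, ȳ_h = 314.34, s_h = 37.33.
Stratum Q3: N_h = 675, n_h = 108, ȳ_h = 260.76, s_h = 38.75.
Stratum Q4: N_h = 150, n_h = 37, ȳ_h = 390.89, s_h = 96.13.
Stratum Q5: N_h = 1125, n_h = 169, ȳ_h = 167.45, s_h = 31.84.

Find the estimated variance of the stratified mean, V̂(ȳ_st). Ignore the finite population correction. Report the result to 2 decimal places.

V̂(ȳ_st) ≈ 5.07

V̂(ȳ_st) = Σ W_h² s_h²/n_h, with W_h = N_h/N and N = 3575:
  stratum Q1: (825/3575)²·79.44²/132 = 2.54601
  stratum Q2: (800/3575)²·37.33²/70 = 0.996887
  stratum Q3: (675/3575)²·38.75²/108 = 0.49565
  stratum Q4: (150/3575)²·96.13²/37 = 0.43969
  stratum Q5: (1125/3575)²·31.84²/169 = 0.594035
V̂(ȳ_st) = 5.07227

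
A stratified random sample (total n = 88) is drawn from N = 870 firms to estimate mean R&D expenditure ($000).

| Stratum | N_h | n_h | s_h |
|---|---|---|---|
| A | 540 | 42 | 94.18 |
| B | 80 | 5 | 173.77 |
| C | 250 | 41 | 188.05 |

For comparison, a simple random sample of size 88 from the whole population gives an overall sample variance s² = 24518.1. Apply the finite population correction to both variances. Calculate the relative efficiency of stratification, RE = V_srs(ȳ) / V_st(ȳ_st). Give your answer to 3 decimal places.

V̂(ȳ_st) = Σ W_h² (1 − n_h/N_h) s_h²/n_h, with W_h = N_h/N and N = 870:
  stratum A: (540/870)²·(1 − 42/540)·94.18²/42 = 75.0331
  stratum B: (80/870)²·(1 − 5/80)·173.77²/5 = 47.8732
  stratum C: (250/870)²·(1 − 41/250)·188.05²/41 = 59.5402
V_st = 182.446
V_srs = (1 − 88/870)·24518.1/88 = 250.433
Relative efficiency = V_srs / V_st = 250.433/182.446 = 1.3726

RE ≈ 1.373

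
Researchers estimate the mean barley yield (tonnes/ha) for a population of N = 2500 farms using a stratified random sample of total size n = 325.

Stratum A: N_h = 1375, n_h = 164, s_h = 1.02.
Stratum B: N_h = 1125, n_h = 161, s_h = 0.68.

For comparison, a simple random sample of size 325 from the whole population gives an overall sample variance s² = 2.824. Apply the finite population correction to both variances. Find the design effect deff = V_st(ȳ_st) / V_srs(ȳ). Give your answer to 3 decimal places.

V̂(ȳ_st) = Σ W_h² (1 − n_h/N_h) s_h²/n_h, with W_h = N_h/N and N = 2500:
  stratum A: (1375/2500)²·(1 − 164/1375)·1.02²/164 = 0.00169014
  stratum B: (1125/2500)²·(1 − 161/1125)·0.68²/161 = 0.000498358
V_st = 0.0021885
V_srs = (1 − 325/2500)·2.824/325 = 0.00755963
deff = V_st / V_srs = 0.0021885/0.00755963 = 0.2895

deff ≈ 0.289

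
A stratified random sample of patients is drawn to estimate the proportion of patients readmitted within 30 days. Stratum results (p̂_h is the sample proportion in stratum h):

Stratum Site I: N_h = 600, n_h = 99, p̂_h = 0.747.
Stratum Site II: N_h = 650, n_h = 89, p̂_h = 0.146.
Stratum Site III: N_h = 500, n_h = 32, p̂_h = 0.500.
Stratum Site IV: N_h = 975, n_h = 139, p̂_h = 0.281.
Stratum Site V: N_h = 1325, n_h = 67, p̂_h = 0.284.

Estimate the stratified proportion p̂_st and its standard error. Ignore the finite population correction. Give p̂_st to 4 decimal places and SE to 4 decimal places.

N = 4050; stratum weights W_h = N_h/N.
p̂_st = Σ W_h p̂_h = (600·0.747 + 650·0.146 + 500·0.500 + 975·0.281 + 1325·0.284)/4050 = 0.35639
V̂(p̂_st) = Σ W_h² p̂_h(1−p̂_h)/(n_h−1):
  stratum Site I: (600/4050)²·0.747·0.253/98 = 4.2326e-05
  stratum Site II: (650/4050)²·0.146·0.854/88 = 3.6496e-05
  stratum Site III: (500/4050)²·0.500·0.500/31 = 0.000122916
  stratum Site IV: (975/4050)²·0.281·0.719/138 = 8.48507e-05
  stratum Site V: (1325/4050)²·0.284·0.716/66 = 0.000329768
V̂(p̂_st) = 0.000616357; SE = √V̂ = 0.0248265

p̂_st ≈ 0.3564, SE ≈ 0.0248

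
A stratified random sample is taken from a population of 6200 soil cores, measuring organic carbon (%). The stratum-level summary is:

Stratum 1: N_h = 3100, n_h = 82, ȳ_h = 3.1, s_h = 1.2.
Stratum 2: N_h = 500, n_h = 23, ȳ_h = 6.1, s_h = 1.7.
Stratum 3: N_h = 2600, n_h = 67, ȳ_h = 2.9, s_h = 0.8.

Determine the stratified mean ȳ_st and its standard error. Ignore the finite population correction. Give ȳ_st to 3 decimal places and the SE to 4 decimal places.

ȳ_st ≈ 3.258, SE ≈ 0.0830

ȳ_st = Σ W_h ȳ_h = (3100·3.1 + 500·6.1 + 2600·2.9)/6200 = 3.25806
V̂(ȳ_st) = Σ W_h² s_h²/n_h, with W_h = N_h/N and N = 6200:
  stratum 1: (3100/6200)²·1.2²/82 = 0.00439024
  stratum 2: (500/6200)²·1.7²/23 = 0.000817197
  stratum 3: (2600/6200)²·0.8²/67 = 0.00167984
V̂(ȳ_st) = 0.00688728
SE(ȳ_st) = √0.00688728 = 0.0829897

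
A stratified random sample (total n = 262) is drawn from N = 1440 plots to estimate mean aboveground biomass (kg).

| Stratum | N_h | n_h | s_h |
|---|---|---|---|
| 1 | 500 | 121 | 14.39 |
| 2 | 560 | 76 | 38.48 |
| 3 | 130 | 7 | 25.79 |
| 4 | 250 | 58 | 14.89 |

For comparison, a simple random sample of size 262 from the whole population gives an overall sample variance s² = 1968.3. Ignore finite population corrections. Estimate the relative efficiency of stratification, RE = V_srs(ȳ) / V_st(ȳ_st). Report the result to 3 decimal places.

V̂(ȳ_st) = Σ W_h² s_h²/n_h, with W_h = N_h/N and N = 1440:
  stratum 1: (500/1440)²·14.39²/121 = 0.206325
  stratum 2: (560/1440)²·38.48²/76 = 2.94651
  stratum 3: (130/1440)²·25.79²/7 = 0.774402
  stratum 4: (250/1440)²·14.89²/58 = 0.115217
V_st = 4.04245
V_srs = s²/n = 1968.3/262 = 7.5126
Relative efficiency = V_srs / V_st = 7.5126/4.04245 = 1.8584

RE ≈ 1.858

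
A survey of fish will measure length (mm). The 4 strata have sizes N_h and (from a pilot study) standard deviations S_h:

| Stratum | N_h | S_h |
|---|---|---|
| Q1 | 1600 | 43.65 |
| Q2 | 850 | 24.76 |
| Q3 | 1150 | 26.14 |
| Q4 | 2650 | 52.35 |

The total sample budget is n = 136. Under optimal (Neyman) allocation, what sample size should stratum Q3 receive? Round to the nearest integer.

16

Neyman allocation: n_h = n · N_h S_h / Σ N_i S_i, with n = 136.
  stratum Q1: N_h·S_h = 1600·43.65 = 69840.00
  stratum Q2: N_h·S_h = 850·24.76 = 21046.00
  stratum Q3: N_h·S_h = 1150·26.14 = 30061.00
  stratum Q4: N_h·S_h = 2650·52.35 = 138727.50
Σ N_h S_h = 259674.50
n for stratum Q3 = 136·30061.00/259674.50 = 15.744 → 16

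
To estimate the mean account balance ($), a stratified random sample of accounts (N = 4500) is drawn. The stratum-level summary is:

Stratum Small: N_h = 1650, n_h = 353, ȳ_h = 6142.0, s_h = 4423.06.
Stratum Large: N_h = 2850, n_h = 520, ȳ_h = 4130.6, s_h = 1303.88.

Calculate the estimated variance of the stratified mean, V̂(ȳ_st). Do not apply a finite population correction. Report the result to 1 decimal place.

V̂(ȳ_st) ≈ 8762.4

V̂(ȳ_st) = Σ W_h² s_h²/n_h, with W_h = N_h/N and N = 4500:
  stratum Small: (1650/4500)²·4423.06²/353 = 7450.99
  stratum Large: (2850/4500)²·1303.88²/520 = 1311.4
V̂(ȳ_st) = 8762.39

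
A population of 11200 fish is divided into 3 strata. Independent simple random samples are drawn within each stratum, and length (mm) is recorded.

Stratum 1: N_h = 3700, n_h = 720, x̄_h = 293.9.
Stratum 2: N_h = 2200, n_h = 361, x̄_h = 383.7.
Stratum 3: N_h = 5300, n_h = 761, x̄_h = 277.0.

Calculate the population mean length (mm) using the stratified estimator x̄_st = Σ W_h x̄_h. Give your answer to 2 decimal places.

x̄_st ≈ 303.54

N = Σ N_h = 11200. Stratum weights W_h = N_h/N.
x̄_st = (3700·293.9 + 2200·383.7 + 5300·277.0) / 11200 = 303.5420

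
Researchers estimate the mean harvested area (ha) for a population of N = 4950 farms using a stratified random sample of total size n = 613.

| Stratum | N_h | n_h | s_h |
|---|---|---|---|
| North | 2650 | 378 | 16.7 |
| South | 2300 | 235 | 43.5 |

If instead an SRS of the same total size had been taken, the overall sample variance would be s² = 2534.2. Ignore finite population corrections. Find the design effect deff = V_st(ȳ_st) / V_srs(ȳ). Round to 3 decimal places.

deff ≈ 0.472

V̂(ȳ_st) = Σ W_h² s_h²/n_h, with W_h = N_h/N and N = 4950:
  stratum North: (2650/4950)²·16.7²/378 = 0.211457
  stratum South: (2300/4950)²·43.5²/235 = 1.73842
V_st = 1.94988
V_srs = s²/n = 2534.2/613 = 4.13409
deff = V_st / V_srs = 1.94988/4.13409 = 0.4717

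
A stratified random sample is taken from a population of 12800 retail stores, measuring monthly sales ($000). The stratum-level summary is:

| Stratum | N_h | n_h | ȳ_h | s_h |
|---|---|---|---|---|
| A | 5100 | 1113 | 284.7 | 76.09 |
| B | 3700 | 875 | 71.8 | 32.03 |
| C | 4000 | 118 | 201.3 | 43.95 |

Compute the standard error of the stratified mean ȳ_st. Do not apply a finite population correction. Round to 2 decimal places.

V̂(ȳ_st) = Σ W_h² s_h²/n_h, with W_h = N_h/N and N = 12800:
  stratum A: (5100/12800)²·76.09²/1113 = 0.825811
  stratum B: (3700/12800)²·32.03²/875 = 0.0979691
  stratum C: (4000/12800)²·43.95²/118 = 1.59859
V̂(ȳ_st) = 2.52236
SE(ȳ_st) = √2.52236 = 1.5882

SE(ȳ_st) ≈ 1.59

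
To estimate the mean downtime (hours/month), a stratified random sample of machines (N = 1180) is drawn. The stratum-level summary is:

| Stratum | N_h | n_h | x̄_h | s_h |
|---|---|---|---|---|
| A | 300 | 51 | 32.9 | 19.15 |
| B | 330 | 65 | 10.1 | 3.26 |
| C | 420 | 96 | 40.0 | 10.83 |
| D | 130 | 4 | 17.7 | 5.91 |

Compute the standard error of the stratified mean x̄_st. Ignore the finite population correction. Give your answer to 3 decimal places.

V̂(x̄_st) = Σ W_h² s_h²/n_h, with W_h = N_h/N and N = 1180:
  stratum A: (300/1180)²·19.15²/51 = 0.464778
  stratum B: (330/1180)²·3.26²/65 = 0.0127875
  stratum C: (420/1180)²·10.83²/96 = 0.154782
  stratum D: (130/1180)²·5.91²/4 = 0.105983
V̂(x̄_st) = 0.738331
SE(x̄_st) = √0.738331 = 0.859262

SE(x̄_st) ≈ 0.859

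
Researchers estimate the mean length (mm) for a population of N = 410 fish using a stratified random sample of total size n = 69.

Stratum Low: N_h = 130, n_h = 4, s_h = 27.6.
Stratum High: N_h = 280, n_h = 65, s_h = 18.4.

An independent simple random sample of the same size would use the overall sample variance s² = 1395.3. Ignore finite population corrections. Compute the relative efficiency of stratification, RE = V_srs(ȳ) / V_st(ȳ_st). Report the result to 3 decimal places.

RE ≈ 0.937

V̂(ȳ_st) = Σ W_h² s_h²/n_h, with W_h = N_h/N and N = 410:
  stratum Low: (130/410)²·27.6²/4 = 19.146
  stratum High: (280/410)²·18.4²/65 = 2.42924
V_st = 21.5752
V_srs = s²/n = 1395.3/69 = 20.2217
Relative efficiency = V_srs / V_st = 20.2217/21.5752 = 0.9373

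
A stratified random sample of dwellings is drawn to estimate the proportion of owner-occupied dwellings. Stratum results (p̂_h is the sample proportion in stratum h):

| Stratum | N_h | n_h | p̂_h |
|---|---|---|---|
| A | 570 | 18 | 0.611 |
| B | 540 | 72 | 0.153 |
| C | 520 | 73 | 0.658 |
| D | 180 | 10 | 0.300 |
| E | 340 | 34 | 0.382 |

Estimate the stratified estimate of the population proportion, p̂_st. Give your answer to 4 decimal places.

N = 2150; stratum weights W_h = N_h/N.
p̂_st = Σ W_h p̂_h = (570·0.611 + 540·0.153 + 520·0.658 + 180·0.300 + 340·0.382)/2150 = 0.44508

p̂_st ≈ 0.4451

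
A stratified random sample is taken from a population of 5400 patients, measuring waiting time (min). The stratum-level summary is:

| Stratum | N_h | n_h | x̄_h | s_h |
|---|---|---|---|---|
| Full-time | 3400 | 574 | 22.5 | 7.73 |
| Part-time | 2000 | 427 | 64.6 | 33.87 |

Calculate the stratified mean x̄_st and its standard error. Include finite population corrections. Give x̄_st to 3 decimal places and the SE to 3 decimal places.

x̄_st = Σ W_h x̄_h = (3400·22.5 + 2000·64.6)/5400 = 38.09259
V̂(x̄_st) = Σ W_h² (1 − n_h/N_h) s_h²/n_h, with W_h = N_h/N and N = 5400:
  stratum Full-time: (3400/5400)²·(1 − 574/3400)·7.73²/574 = 0.0343013
  stratum Part-time: (2000/5400)²·(1 − 427/2000)·33.87²/427 = 0.28985
V̂(x̄_st) = 0.324152
SE(x̄_st) = √0.324152 = 0.569343

x̄_st ≈ 38.093, SE ≈ 0.569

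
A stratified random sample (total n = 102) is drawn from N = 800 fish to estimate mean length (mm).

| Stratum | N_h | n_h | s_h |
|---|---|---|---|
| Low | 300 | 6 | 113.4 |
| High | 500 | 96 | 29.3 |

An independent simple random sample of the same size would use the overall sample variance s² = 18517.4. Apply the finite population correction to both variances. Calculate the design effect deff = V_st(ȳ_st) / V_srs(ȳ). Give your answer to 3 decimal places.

V̂(ȳ_st) = Σ W_h² (1 − n_h/N_h) s_h²/n_h, with W_h = N_h/N and N = 800:
  stratum Low: (300/800)²·(1 − 6/300)·113.4²/6 = 295.368
  stratum High: (500/800)²·(1 − 96/500)·29.3²/96 = 2.82251
V_st = 298.191
V_srs = (1 − 102/800)·18517.4/102 = 158.396
deff = V_st / V_srs = 298.191/158.396 = 1.8826

deff ≈ 1.883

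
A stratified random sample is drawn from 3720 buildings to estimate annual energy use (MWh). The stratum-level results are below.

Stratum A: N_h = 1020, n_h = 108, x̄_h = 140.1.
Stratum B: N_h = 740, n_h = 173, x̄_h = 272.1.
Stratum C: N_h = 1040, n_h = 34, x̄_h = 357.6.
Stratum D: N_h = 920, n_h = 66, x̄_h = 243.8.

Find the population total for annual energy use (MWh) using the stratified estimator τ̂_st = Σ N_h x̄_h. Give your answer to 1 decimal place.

τ̂_st = Σ N_h x̄_h = 1020·140.1 + 740·272.1 + 1040·357.6 + 920·243.8 = 940456.0

τ̂_st ≈ 940456.0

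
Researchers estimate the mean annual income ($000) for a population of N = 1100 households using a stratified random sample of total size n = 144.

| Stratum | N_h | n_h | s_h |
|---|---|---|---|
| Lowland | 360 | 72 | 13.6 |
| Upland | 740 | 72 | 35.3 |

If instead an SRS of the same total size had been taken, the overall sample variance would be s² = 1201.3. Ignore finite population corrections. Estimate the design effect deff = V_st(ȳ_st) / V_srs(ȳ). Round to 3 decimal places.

V̂(ȳ_st) = Σ W_h² s_h²/n_h, with W_h = N_h/N and N = 1100:
  stratum Lowland: (360/1100)²·13.6²/72 = 0.275147
  stratum Upland: (740/1100)²·35.3²/72 = 7.8324
V_st = 8.10755
V_srs = s²/n = 1201.3/144 = 8.34236
deff = V_st / V_srs = 8.10755/8.34236 = 0.9719

deff ≈ 0.972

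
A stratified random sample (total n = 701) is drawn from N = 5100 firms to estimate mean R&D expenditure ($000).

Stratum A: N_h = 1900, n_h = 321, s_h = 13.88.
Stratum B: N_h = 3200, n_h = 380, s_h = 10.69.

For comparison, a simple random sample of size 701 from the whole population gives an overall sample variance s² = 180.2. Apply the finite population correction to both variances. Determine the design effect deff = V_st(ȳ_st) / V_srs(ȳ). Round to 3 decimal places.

deff ≈ 0.783

V̂(ȳ_st) = Σ W_h² (1 − n_h/N_h) s_h²/n_h, with W_h = N_h/N and N = 5100:
  stratum A: (1900/5100)²·(1 − 321/1900)·13.88²/321 = 0.069226
  stratum B: (3200/5100)²·(1 − 380/3200)·10.69²/380 = 0.104335
V_st = 0.173561
V_srs = (1 − 701/5100)·180.2/701 = 0.221728
deff = V_st / V_srs = 0.173561/0.221728 = 0.7828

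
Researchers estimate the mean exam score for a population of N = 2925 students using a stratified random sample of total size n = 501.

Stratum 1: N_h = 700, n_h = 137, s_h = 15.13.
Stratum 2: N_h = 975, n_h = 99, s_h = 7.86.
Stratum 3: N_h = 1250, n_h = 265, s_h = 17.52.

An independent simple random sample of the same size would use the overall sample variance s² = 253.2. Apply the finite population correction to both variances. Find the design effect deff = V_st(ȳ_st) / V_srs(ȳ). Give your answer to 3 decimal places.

deff ≈ 0.731

V̂(ȳ_st) = Σ W_h² (1 − n_h/N_h) s_h²/n_h, with W_h = N_h/N and N = 2925:
  stratum 1: (700/2925)²·(1 − 137/700)·15.13²/137 = 0.0769683
  stratum 2: (975/2925)²·(1 − 99/975)·7.86²/99 = 0.062297
  stratum 3: (1250/2925)²·(1 − 265/1250)·17.52²/265 = 0.166693
V_st = 0.305958
V_srs = (1 − 501/2925)·253.2/501 = 0.418825
deff = V_st / V_srs = 0.305958/0.418825 = 0.7305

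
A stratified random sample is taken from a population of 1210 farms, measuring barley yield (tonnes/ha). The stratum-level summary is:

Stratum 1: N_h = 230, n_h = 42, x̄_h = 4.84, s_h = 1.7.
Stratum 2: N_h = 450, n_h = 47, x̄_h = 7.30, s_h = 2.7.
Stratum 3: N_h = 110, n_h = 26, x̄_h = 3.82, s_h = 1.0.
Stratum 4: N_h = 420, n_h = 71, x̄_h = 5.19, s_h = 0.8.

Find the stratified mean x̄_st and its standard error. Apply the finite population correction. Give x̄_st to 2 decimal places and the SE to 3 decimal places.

x̄_st = Σ W_h x̄_h = (230·4.84 + 450·7.30 + 110·3.82 + 420·5.19)/1210 = 5.78364
V̂(x̄_st) = Σ W_h² (1 − n_h/N_h) s_h²/n_h, with W_h = N_h/N and N = 1210:
  stratum 1: (230/1210)²·(1 − 42/230)·1.7²/42 = 0.00203219
  stratum 2: (450/1210)²·(1 − 47/450)·2.7²/47 = 0.0192122
  stratum 3: (110/1210)²·(1 − 26/110)·1.0²/26 = 0.000242732
  stratum 4: (420/1210)²·(1 − 71/420)·0.8²/71 = 0.000902455
V̂(x̄_st) = 0.0223895
SE(x̄_st) = √0.0223895 = 0.149631

x̄_st ≈ 5.78, SE ≈ 0.150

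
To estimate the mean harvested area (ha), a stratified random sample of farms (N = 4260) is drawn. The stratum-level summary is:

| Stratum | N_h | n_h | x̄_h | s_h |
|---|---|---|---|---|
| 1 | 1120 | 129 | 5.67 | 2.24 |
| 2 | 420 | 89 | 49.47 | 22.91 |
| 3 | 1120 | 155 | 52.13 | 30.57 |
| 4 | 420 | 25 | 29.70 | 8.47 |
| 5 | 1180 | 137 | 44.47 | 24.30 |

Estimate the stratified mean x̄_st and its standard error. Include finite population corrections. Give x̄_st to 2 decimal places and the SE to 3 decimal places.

x̄_st = Σ W_h x̄_h = (1120·5.67 + 420·49.47 + 1120·52.13 + 420·29.70 + 1180·44.47)/4260 = 35.31972
V̂(x̄_st) = Σ W_h² (1 − n_h/N_h) s_h²/n_h, with W_h = N_h/N and N = 4260:
  stratum 1: (1120/4260)²·(1 − 129/1120)·2.24²/129 = 0.00237891
  stratum 2: (420/4260)²·(1 − 89/420)·22.91²/89 = 0.0451771
  stratum 3: (1120/4260)²·(1 − 155/1120)·30.57²/155 = 0.359075
  stratum 4: (420/4260)²·(1 − 25/420)·8.47²/25 = 0.0262334
  stratum 5: (1180/4260)²·(1 − 137/1180)·24.30²/137 = 0.292307
V̂(x̄_st) = 0.725171
SE(x̄_st) = √0.725171 = 0.85157

x̄_st ≈ 35.32, SE ≈ 0.852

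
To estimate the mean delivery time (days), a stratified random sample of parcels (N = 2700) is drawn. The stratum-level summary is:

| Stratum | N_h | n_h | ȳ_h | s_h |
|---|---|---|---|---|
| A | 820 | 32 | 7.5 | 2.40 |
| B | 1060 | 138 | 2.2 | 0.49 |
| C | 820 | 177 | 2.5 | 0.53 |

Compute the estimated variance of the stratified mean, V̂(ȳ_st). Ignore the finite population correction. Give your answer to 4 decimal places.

V̂(ȳ_st) = Σ W_h² s_h²/n_h, with W_h = N_h/N and N = 2700:
  stratum A: (820/2700)²·2.40²/32 = 0.0166025
  stratum B: (1060/2700)²·0.49²/138 = 0.000268162
  stratum C: (820/2700)²·0.53²/177 = 0.000146379
V̂(ȳ_st) = 0.017017

V̂(ȳ_st) ≈ 0.0170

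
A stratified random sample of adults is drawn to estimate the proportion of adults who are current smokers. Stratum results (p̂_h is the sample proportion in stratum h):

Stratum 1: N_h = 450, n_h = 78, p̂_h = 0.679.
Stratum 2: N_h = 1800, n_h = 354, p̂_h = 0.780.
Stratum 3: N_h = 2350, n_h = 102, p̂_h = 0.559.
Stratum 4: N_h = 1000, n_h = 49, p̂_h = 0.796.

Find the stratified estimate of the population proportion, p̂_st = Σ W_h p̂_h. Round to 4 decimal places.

N = 5600; stratum weights W_h = N_h/N.
p̂_st = Σ W_h p̂_h = (450·0.679 + 1800·0.780 + 2350·0.559 + 1000·0.796)/5600 = 0.68200

p̂_st ≈ 0.6820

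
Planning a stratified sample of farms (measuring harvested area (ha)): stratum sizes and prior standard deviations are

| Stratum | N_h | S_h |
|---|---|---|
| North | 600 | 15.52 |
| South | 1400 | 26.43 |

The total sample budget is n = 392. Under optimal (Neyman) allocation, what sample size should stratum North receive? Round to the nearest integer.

79

Neyman allocation: n_h = n · N_h S_h / Σ N_i S_i, with n = 392.
  stratum North: N_h·S_h = 600·15.52 = 9312.00
  stratum South: N_h·S_h = 1400·26.43 = 37002.00
Σ N_h S_h = 46314.00
n for stratum North = 392·9312.00/46314.00 = 78.816 → 79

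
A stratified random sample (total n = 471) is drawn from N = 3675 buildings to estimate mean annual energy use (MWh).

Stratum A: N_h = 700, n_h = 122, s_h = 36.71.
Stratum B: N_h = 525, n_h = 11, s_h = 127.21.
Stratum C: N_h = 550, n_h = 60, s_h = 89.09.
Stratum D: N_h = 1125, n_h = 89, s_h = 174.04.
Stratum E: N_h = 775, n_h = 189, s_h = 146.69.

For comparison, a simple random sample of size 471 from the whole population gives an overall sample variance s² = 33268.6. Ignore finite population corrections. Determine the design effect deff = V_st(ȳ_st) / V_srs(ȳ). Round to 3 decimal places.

deff ≈ 0.996

V̂(ȳ_st) = Σ W_h² s_h²/n_h, with W_h = N_h/N and N = 3675:
  stratum A: (700/3675)²·36.71²/122 = 0.400766
  stratum B: (525/3675)²·127.21²/11 = 30.023
  stratum C: (550/3675)²·89.09²/60 = 2.9629
  stratum D: (1125/3675)²·174.04²/89 = 31.8932
  stratum E: (775/3675)²·146.69²/189 = 5.06323
V_st = 70.3431
V_srs = s²/n = 33268.6/471 = 70.634
deff = V_st / V_srs = 70.3431/70.634 = 0.9959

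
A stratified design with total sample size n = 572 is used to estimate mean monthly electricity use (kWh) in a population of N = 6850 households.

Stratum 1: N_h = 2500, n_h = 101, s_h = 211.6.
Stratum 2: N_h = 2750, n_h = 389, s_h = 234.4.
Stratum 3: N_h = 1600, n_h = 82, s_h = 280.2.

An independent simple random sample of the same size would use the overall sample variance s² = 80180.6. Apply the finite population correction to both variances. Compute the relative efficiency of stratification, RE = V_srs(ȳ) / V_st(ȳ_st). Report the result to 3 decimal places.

V̂(ȳ_st) = Σ W_h² (1 − n_h/N_h) s_h²/n_h, with W_h = N_h/N and N = 6850:
  stratum 1: (2500/6850)²·(1 − 101/2500)·211.6²/101 = 56.6629
  stratum 2: (2750/6850)²·(1 − 389/2750)·234.4²/389 = 19.544
  stratum 3: (1600/6850)²·(1 − 82/1600)·280.2²/82 = 49.5602
V_st = 125.767
V_srs = (1 − 572/6850)·80180.6/572 = 128.471
Relative efficiency = V_srs / V_st = 128.471/125.767 = 1.0215

RE ≈ 1.021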